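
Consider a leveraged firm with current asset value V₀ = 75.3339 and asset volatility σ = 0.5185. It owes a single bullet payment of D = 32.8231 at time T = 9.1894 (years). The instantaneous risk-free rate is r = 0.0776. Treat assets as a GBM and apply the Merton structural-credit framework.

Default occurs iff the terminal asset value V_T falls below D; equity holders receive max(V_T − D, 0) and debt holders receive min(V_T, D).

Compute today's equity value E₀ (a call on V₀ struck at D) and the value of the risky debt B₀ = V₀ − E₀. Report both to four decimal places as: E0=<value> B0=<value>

E0=63.1363 B0=12.1976

d₁ = [ln(V₀/D) + (r + σ²/2)T] / (σ√T)
   = [ln(75.3339/32.8231) + (0.0776 + 0.5·0.5185²)·9.1894] / (0.5185·√9.1894)
   = [0.830798 + 1.948347] / 1.571782 = 1.768149
d₂ = d₁ − σ√T = 1.768149 − 1.571782 = 0.196367
N(d₁) = 0.961482,  N(d₂) = 0.577838,  e^(−rT) = 0.490124
E₀ = V₀·N(d₁) − D·e^(−rT)·N(d₂)
   = 75.3339·0.961482 − 32.8231·0.490124·0.577838 = 63.136282
B₀ = V₀ − E₀ = 75.3339 − 63.136282 = 12.197618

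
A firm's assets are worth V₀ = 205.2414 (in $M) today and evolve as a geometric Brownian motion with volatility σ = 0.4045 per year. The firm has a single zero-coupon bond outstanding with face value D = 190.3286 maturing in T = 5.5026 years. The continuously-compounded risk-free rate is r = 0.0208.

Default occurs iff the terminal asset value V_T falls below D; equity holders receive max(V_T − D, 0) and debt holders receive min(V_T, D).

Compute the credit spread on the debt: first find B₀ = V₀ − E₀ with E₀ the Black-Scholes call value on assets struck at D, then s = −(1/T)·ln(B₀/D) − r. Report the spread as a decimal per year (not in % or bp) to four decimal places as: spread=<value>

spread=0.0663

d₁ = [ln(V₀/D) + (r + σ²/2)T] / (σ√T)
   = [ln(205.2414/190.3286) + (0.0208 + 0.5·0.4045²)·5.5026] / (0.4045·√5.5026)
   = [0.075435 + 0.564622] / 0.948861 = 0.674553
d₂ = d₁ − σ√T = 0.674553 − 0.948861 = -0.274307
N(d₁) = 0.750020,  N(d₂) = 0.391924,  e^(−rT) = 0.891853
E₀ = V₀·N(d₁) − D·e^(−rT)·N(d₂)
   = 205.2414·0.750020 − 190.3286·0.891853·0.391924 = 87.407983
B₀ = V₀ − E₀ = 205.2414 − 87.407983 = 117.833417
spread = −(1/T)·ln(B₀/D) − r = −(1/5.5026)·ln(117.833417/190.3286) − 0.0208 = 0.06633702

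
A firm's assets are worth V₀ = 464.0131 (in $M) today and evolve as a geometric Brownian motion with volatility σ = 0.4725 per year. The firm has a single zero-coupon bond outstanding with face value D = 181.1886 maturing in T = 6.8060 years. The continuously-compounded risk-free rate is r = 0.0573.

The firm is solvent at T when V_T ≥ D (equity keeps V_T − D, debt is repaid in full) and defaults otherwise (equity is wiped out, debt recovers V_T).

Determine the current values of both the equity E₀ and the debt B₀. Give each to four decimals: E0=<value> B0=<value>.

E0=359.9306 B0=104.0825

d₁ = [ln(V₀/D) + (r + σ²/2)T] / (σ√T)
   = [ln(464.0131/181.1886) + (0.0573 + 0.5·0.4725²)·6.8060] / (0.4725·√6.8060)
   = [0.940374 + 1.149725] / 1.232673 = 1.695583
d₂ = d₁ − σ√T = 1.695583 − 1.232673 = 0.462910
N(d₁) = 0.955018,  N(d₂) = 0.678286,  e^(−rT) = 0.677068
E₀ = V₀·N(d₁) − D·e^(−rT)·N(d₂)
   = 464.0131·0.955018 − 181.1886·0.677068·0.678286 = 359.930626
B₀ = V₀ − E₀ = 464.0131 − 359.930626 = 104.082474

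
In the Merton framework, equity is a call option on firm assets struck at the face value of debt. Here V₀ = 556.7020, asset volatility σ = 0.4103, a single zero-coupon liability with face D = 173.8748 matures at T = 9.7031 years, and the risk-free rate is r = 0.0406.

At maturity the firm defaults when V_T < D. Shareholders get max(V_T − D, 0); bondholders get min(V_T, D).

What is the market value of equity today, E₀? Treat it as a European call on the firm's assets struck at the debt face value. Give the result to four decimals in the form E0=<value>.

E0=454.8073

d₁ = [ln(V₀/D) + (r + σ²/2)T] / (σ√T)
   = [ln(556.7020/173.8748) + (0.0406 + 0.5·0.4103²)·9.7031] / (0.4103·√9.7031)
   = [1.163695 + 1.210685] / 1.278076 = 1.857776
d₂ = d₁ − σ√T = 1.857776 − 1.278076 = 0.579700
N(d₁) = 0.968400,  N(d₂) = 0.718942,  e^(−rT) = 0.674391
E₀ = V₀·N(d₁) − D·e^(−rT)·N(d₂)
   = 556.7020·0.968400 − 173.8748·0.674391·0.718942 = 454.807254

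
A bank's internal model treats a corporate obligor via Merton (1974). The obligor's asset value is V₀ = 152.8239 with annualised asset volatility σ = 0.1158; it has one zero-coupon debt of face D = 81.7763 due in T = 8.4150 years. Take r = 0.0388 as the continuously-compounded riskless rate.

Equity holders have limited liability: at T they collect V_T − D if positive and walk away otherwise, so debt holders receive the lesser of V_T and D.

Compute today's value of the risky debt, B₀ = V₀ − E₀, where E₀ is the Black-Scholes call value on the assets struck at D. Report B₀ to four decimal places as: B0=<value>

d₁ = [ln(V₀/D) + (r + σ²/2)T] / (σ√T)
   = [ln(152.8239/81.7763) + (0.0388 + 0.5·0.1158²)·8.4150] / (0.1158·√8.4150)
   = [0.625299 + 0.382923] / 0.335920 = 3.001377
d₂ = d₁ − σ√T = 3.001377 − 0.335920 = 2.665457
N(d₁) = 0.998656,  N(d₂) = 0.996156,  e^(−rT) = 0.721443
E₀ = V₀·N(d₁) − D·e^(−rT)·N(d₂)
   = 152.8239·0.998656 − 81.7763·0.721443·0.996156 = 93.848396
B₀ = V₀ − E₀ = 152.8239 − 93.848396 = 58.975504

B0=58.9755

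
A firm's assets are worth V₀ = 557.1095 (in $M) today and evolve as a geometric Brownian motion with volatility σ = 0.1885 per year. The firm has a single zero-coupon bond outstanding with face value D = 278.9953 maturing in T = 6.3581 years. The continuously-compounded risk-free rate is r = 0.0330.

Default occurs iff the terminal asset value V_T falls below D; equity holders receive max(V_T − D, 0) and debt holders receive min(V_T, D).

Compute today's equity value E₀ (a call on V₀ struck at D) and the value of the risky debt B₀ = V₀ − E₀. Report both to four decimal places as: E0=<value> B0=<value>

d₁ = [ln(V₀/D) + (r + σ²/2)T] / (σ√T)
   = [ln(557.1095/278.9953) + (0.0330 + 0.5·0.1885²)·6.3581] / (0.1885·√6.3581)
   = [0.691567 + 0.322776] / 0.475308 = 2.134076
d₂ = d₁ − σ√T = 2.134076 − 0.475308 = 1.658768
N(d₁) = 0.983582,  N(d₂) = 0.951419,  e^(−rT) = 0.810732
E₀ = V₀·N(d₁) − D·e^(−rT)·N(d₂)
   = 557.1095·0.983582 − 278.9953·0.810732·0.951419 = 332.760826
B₀ = V₀ − E₀ = 557.1095 − 332.760826 = 224.348674

E0=332.7608 B0=224.3487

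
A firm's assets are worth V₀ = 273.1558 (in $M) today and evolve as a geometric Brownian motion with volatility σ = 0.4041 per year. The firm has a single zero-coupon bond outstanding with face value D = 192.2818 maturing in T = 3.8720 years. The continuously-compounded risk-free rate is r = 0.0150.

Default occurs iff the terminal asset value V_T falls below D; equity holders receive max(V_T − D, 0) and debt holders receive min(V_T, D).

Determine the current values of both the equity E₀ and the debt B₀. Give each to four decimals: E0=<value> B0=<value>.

E0=124.5926 B0=148.5632

d₁ = [ln(V₀/D) + (r + σ²/2)T] / (σ√T)
   = [ln(273.1558/192.2818) + (0.0150 + 0.5·0.4041²)·3.8720] / (0.4041·√3.8720)
   = [0.351080 + 0.374223] / 0.795164 = 0.912143
d₂ = d₁ − σ√T = 0.912143 − 0.795164 = 0.116979
N(d₁) = 0.819153,  N(d₂) = 0.546562,  e^(−rT) = 0.943574
E₀ = V₀·N(d₁) − D·e^(−rT)·N(d₂)
   = 273.1558·0.819153 − 192.2818·0.943574·0.546562 = 124.592564
B₀ = V₀ − E₀ = 273.1558 − 124.592564 = 148.563236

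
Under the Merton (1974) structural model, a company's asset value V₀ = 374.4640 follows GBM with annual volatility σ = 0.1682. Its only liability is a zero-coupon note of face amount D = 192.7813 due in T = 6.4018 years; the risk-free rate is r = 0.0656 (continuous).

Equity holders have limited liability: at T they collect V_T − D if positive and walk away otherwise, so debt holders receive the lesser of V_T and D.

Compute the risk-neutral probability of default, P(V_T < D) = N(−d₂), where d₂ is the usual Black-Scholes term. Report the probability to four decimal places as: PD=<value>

PD=0.0098

d₁ = [ln(V₀/D) + (r + σ²/2)T] / (σ√T)
   = [ln(374.4640/192.7813) + (0.0656 + 0.5·0.1682²)·6.4018] / (0.1682·√6.4018)
   = [0.663939 + 0.510516] / 0.425576 = 2.759683
d₂ = d₁ − σ√T = 2.759683 − 0.425576 = 2.334107
risk-neutral PD = N(−d₂) = N(-2.334107) = 0.009795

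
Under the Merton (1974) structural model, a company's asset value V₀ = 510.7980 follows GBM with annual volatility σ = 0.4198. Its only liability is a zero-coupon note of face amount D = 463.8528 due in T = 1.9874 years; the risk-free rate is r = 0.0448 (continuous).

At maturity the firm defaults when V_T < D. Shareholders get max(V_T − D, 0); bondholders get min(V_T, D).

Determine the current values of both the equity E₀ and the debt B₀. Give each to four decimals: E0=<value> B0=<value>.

d₁ = [ln(V₀/D) + (r + σ²/2)T] / (σ√T)
   = [ln(510.7980/463.8528) + (0.0448 + 0.5·0.4198²)·1.9874] / (0.4198·√1.9874)
   = [0.096407 + 0.264157] / 0.591814 = 0.609253
d₂ = d₁ − σ√T = 0.609253 − 0.591814 = 0.017439
N(d₁) = 0.728822,  N(d₂) = 0.506957,  e^(−rT) = 0.914813
E₀ = V₀·N(d₁) − D·e^(−rT)·N(d₂)
   = 510.7980·0.728822 − 463.8528·0.914813·0.506957 = 157.159247
B₀ = V₀ − E₀ = 510.7980 − 157.159247 = 353.638753

E0=157.1592 B0=353.6388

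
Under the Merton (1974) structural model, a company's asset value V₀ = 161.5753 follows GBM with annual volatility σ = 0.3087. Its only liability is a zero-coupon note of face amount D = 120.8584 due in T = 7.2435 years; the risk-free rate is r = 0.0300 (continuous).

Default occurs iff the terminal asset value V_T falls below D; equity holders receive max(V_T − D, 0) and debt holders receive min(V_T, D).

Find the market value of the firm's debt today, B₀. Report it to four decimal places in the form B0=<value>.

d₁ = [ln(V₀/D) + (r + σ²/2)T] / (σ√T)
   = [ln(161.5753/120.8584) + (0.0300 + 0.5·0.3087²)·7.2435] / (0.3087·√7.2435)
   = [0.290352 + 0.562442] / 0.830827 = 1.026439
d₂ = d₁ − σ√T = 1.026439 − 0.830827 = 0.195612
N(d₁) = 0.847658,  N(d₂) = 0.577543,  e^(−rT) = 0.804685
E₀ = V₀·N(d₁) − D·e^(−rT)·N(d₂)
   = 161.5753·0.847658 − 120.8584·0.804685·0.577543 = 80.792830
B₀ = V₀ − E₀ = 161.5753 − 80.792830 = 80.782470

B0=80.7825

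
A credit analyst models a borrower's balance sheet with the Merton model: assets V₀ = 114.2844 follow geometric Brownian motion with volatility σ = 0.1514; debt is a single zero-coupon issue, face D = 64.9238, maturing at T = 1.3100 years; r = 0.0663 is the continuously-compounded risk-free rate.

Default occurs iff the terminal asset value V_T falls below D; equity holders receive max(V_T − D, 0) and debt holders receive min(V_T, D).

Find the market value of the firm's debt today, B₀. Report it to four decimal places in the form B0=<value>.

d₁ = [ln(V₀/D) + (r + σ²/2)T] / (σ√T)
   = [ln(114.2844/64.9238) + (0.0663 + 0.5·0.1514²)·1.3100] / (0.1514·√1.3100)
   = [0.565476 + 0.101867] / 0.173285 = 3.851123
d₂ = d₁ − σ√T = 3.851123 − 0.173285 = 3.677838
N(d₁) = 0.999941,  N(d₂) = 0.999882,  e^(−rT) = 0.916812
E₀ = V₀·N(d₁) − D·e^(−rT)·N(d₂)
   = 114.2844·0.999941 − 64.9238·0.916812·0.999882 = 54.761772
B₀ = V₀ − E₀ = 114.2844 − 54.761772 = 59.522628

B0=59.5226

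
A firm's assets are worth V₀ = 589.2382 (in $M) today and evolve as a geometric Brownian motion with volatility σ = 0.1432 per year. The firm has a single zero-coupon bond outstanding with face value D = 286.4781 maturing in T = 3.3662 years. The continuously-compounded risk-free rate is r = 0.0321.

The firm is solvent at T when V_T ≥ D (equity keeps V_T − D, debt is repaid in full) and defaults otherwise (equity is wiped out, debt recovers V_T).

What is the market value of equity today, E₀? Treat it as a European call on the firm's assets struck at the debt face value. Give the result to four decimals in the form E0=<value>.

d₁ = [ln(V₀/D) + (r + σ²/2)T] / (σ√T)
   = [ln(589.2382/286.4781) + (0.0321 + 0.5·0.1432²)·3.3662] / (0.1432·√3.3662)
   = [0.721168 + 0.142569] / 0.262732 = 3.287523
d₂ = d₁ − σ√T = 3.287523 − 0.262732 = 3.024791
N(d₁) = 0.999495,  N(d₂) = 0.998756,  e^(−rT) = 0.897578
E₀ = V₀·N(d₁) − D·e^(−rT)·N(d₂)
   = 589.2382·0.999495 − 286.4781·0.897578·0.998756 = 332.123804

E0=332.1238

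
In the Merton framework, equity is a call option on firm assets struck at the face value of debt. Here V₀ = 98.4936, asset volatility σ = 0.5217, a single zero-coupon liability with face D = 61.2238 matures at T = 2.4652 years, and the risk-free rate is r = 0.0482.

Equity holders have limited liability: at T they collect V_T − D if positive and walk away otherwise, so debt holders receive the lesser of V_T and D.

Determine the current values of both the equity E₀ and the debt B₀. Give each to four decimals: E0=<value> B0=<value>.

E0=51.9469 B0=46.5467

d₁ = [ln(V₀/D) + (r + σ²/2)T] / (σ√T)
   = [ln(98.4936/61.2238) + (0.0482 + 0.5·0.5217²)·2.4652] / (0.5217·√2.4652)
   = [0.475456 + 0.454300] / 0.819119 = 1.135069
d₂ = d₁ − σ√T = 1.135069 − 0.819119 = 0.315950
N(d₁) = 0.871827,  N(d₂) = 0.623980,  e^(−rT) = 0.887965
E₀ = V₀·N(d₁) − D·e^(−rT)·N(d₂)
   = 98.4936·0.871827 − 61.2238·0.887965·0.623980 = 51.946941
B₀ = V₀ − E₀ = 98.4936 − 51.946941 = 46.546659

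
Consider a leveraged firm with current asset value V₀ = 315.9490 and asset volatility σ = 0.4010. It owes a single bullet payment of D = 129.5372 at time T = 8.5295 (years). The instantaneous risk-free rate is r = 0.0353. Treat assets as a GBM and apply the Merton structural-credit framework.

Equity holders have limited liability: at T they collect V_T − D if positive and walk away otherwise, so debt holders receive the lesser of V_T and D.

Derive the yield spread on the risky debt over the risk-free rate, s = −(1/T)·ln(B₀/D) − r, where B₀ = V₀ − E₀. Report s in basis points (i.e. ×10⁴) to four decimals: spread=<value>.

d₁ = [ln(V₀/D) + (r + σ²/2)T] / (σ√T)
   = [ln(315.9490/129.5372) + (0.0353 + 0.5·0.4010²)·8.5295] / (0.4010·√8.5295)
   = [0.891613 + 0.986867] / 1.171133 = 1.603986
d₂ = d₁ − σ√T = 1.603986 − 1.171133 = 0.432853
N(d₁) = 0.945641,  N(d₂) = 0.667439,  e^(−rT) = 0.740010
E₀ = V₀·N(d₁) − D·e^(−rT)·N(d₂)
   = 315.9490·0.945641 − 129.5372·0.740010·0.667439 = 234.794506
B₀ = V₀ − E₀ = 315.9490 − 234.794506 = 81.154494
spread = −(1/T)·ln(B₀/D) − r = −(1/8.5295)·ln(81.154494/129.5372) − 0.0353 = 0.01952308
in basis points: 0.01952308 × 10⁴ = 195.2308 bp

spread=195.2308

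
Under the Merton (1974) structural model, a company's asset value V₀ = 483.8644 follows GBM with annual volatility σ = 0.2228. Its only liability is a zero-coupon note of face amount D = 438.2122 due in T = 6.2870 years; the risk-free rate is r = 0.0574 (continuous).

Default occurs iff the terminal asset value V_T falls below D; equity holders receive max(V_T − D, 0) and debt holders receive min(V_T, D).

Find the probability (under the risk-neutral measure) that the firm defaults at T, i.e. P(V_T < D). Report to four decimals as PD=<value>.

d₁ = [ln(V₀/D) + (r + σ²/2)T] / (σ√T)
   = [ln(483.8644/438.2122) + (0.0574 + 0.5·0.2228²)·6.2870] / (0.2228·√6.2870)
   = [0.099101 + 0.516917] / 0.558646 = 1.102698
d₂ = d₁ − σ√T = 1.102698 − 0.558646 = 0.544052
risk-neutral PD = N(−d₂) = N(-0.544052) = 0.293203

PD=0.2932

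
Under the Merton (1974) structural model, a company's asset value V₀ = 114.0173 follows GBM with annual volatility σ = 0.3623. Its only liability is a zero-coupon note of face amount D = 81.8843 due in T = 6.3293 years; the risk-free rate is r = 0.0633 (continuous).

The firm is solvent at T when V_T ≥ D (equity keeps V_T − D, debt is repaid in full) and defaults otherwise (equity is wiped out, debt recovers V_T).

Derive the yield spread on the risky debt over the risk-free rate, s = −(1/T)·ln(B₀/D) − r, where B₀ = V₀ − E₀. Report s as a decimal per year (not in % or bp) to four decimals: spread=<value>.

d₁ = [ln(V₀/D) + (r + σ²/2)T] / (σ√T)
   = [ln(114.0173/81.8843) + (0.0633 + 0.5·0.3623²)·6.3293] / (0.3623·√6.3293)
   = [0.331043 + 0.816041] / 0.911478 = 1.258488
d₂ = d₁ − σ√T = 1.258488 − 0.911478 = 0.347010
N(d₁) = 0.895892,  N(d₂) = 0.635708,  e^(−rT) = 0.669888
E₀ = V₀·N(d₁) − D·e^(−rT)·N(d₂)
   = 114.0173·0.895892 − 81.8843·0.669888·0.635708 = 67.276530
B₀ = V₀ − E₀ = 114.0173 − 67.276530 = 46.740770
spread = −(1/T)·ln(B₀/D) − r = −(1/6.3293)·ln(46.740770/81.8843) − 0.0633 = 0.02528649

spread=0.0253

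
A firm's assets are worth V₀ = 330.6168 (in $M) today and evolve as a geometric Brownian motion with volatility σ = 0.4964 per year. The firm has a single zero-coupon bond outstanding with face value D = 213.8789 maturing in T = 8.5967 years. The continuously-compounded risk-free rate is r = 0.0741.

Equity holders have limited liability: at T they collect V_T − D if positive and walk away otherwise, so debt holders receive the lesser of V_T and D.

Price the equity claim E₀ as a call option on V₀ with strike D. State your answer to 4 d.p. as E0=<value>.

d₁ = [ln(V₀/D) + (r + σ²/2)T] / (σ√T)
   = [ln(330.6168/213.8789) + (0.0741 + 0.5·0.4964²)·8.5967] / (0.4964·√8.5967)
   = [0.435550 + 1.696185] / 1.455451 = 1.464655
d₂ = d₁ − σ√T = 1.464655 − 1.455451 = 0.009204
N(d₁) = 0.928493,  N(d₂) = 0.503672,  e^(−rT) = 0.528868
E₀ = V₀·N(d₁) − D·e^(−rT)·N(d₂)
   = 330.6168·0.928493 − 213.8789·0.528868·0.503672 = 250.002980

E0=250.0030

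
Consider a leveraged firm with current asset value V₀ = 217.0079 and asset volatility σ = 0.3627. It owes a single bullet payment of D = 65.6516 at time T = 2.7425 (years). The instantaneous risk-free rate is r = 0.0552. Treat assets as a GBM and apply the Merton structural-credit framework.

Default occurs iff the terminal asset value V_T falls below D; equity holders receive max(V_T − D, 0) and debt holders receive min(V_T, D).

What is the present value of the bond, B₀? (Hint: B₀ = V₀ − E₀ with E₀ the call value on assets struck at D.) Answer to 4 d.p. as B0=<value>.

d₁ = [ln(V₀/D) + (r + σ²/2)T] / (σ√T)
   = [ln(217.0079/65.6516) + (0.0552 + 0.5·0.3627²)·2.7425] / (0.3627·√2.7425)
   = [1.195572 + 0.331776] / 0.600649 = 2.542828
d₂ = d₁ − σ√T = 2.542828 − 0.600649 = 1.942179
N(d₁) = 0.994502,  N(d₂) = 0.973942,  e^(−rT) = 0.859516
E₀ = V₀·N(d₁) − D·e^(−rT)·N(d₂)
   = 217.0079·0.994502 − 65.6516·0.859516·0.973942 = 160.856607
B₀ = V₀ − E₀ = 217.0079 − 160.856607 = 56.151293

B0=56.1513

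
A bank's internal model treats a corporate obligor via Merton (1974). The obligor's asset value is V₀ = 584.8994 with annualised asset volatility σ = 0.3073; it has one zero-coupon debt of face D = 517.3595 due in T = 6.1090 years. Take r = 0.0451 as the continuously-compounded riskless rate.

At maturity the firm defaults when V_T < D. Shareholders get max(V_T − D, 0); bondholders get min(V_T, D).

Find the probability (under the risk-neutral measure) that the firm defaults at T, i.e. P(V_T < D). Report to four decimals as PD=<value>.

d₁ = [ln(V₀/D) + (r + σ²/2)T] / (σ√T)
   = [ln(584.8994/517.3595) + (0.0451 + 0.5·0.3073²)·6.1090] / (0.3073·√6.1090)
   = [0.122702 + 0.563962] / 0.759535 = 0.904059
d₂ = d₁ − σ√T = 0.904059 − 0.759535 = 0.144524
risk-neutral PD = N(−d₂) = N(-0.144524) = 0.442543

PD=0.4425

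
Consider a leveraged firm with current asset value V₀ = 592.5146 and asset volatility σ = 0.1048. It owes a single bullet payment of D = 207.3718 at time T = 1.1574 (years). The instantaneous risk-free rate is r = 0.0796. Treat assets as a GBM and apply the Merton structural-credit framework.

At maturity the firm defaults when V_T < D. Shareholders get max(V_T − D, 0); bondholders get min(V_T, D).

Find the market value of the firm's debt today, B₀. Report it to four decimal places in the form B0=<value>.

B0=189.1205

d₁ = [ln(V₀/D) + (r + σ²/2)T] / (σ√T)
   = [ln(592.5146/207.3718) + (0.0796 + 0.5·0.1048²)·1.1574] / (0.1048·√1.1574)
   = [1.049862 + 0.098485] / 0.112746 = 10.185214
d₂ = d₁ − σ√T = 10.185214 − 0.112746 = 10.072468
N(d₁) = 1.000000,  N(d₂) = 1.000000,  e^(−rT) = 0.911987
E₀ = V₀·N(d₁) − D·e^(−rT)·N(d₂)
   = 592.5146·1.000000 − 207.3718·0.911987·1.000000 = 403.394119
B₀ = V₀ − E₀ = 592.5146 − 403.394119 = 189.120481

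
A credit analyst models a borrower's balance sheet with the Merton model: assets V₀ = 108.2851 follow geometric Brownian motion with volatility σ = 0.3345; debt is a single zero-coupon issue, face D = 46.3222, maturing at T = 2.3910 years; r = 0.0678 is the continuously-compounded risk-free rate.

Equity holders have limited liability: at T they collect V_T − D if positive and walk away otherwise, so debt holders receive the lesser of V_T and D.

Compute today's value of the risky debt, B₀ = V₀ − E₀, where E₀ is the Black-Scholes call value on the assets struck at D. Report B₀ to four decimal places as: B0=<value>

B0=39.0751

d₁ = [ln(V₀/D) + (r + σ²/2)T] / (σ√T)
   = [ln(108.2851/46.3222) + (0.0678 + 0.5·0.3345²)·2.3910] / (0.3345·√2.3910)
   = [0.849146 + 0.295875] / 0.517233 = 2.213744
d₂ = d₁ − σ√T = 2.213744 − 0.517233 = 1.696512
N(d₁) = 0.986577,  N(d₂) = 0.955105,  e^(−rT) = 0.850348
E₀ = V₀·N(d₁) − D·e^(−rT)·N(d₂)
   = 108.2851·0.986577 − 46.3222·0.850348·0.955105 = 69.209981
B₀ = V₀ − E₀ = 108.2851 − 69.209981 = 39.075119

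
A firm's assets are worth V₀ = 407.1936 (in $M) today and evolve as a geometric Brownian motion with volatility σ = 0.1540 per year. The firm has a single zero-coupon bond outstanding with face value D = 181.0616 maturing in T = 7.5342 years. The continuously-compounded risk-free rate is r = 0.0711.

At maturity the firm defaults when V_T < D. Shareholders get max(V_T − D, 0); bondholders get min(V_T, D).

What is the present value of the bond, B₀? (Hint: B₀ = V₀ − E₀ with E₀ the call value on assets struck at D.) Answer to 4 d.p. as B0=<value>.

B0=105.9531

d₁ = [ln(V₀/D) + (r + σ²/2)T] / (σ√T)
   = [ln(407.1936/181.0616) + (0.0711 + 0.5·0.1540²)·7.5342] / (0.1540·√7.5342)
   = [0.810451 + 0.625022] / 0.422707 = 3.395908
d₂ = d₁ − σ√T = 3.395908 − 0.422707 = 2.973201
N(d₁) = 0.999658,  N(d₂) = 0.998526,  e^(−rT) = 0.585270
E₀ = V₀·N(d₁) − D·e^(−rT)·N(d₂)
   = 407.1936·0.999658 − 181.0616·0.585270·0.998526 = 301.240527
B₀ = V₀ − E₀ = 407.1936 − 301.240527 = 105.953073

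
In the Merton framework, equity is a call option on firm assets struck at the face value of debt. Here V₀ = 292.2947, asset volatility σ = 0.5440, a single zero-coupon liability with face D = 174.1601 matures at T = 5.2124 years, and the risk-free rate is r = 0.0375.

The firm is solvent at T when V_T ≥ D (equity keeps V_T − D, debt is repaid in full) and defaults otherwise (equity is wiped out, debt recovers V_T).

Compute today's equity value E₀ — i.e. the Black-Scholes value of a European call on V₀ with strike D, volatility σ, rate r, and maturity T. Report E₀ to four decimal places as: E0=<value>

E0=189.4408

d₁ = [ln(V₀/D) + (r + σ²/2)T] / (σ√T)
   = [ln(292.2947/174.1601) + (0.0375 + 0.5·0.5440²)·5.2124] / (0.5440·√5.2124)
   = [0.517788 + 0.966733] / 1.241989 = 1.195277
d₂ = d₁ − σ√T = 1.195277 − 1.241989 = -0.046712
N(d₁) = 0.884011,  N(d₂) = 0.481371,  e^(−rT) = 0.822452
E₀ = V₀·N(d₁) − D·e^(−rT)·N(d₂)
   = 292.2947·0.884011 − 174.1601·0.822452·0.481371 = 189.440773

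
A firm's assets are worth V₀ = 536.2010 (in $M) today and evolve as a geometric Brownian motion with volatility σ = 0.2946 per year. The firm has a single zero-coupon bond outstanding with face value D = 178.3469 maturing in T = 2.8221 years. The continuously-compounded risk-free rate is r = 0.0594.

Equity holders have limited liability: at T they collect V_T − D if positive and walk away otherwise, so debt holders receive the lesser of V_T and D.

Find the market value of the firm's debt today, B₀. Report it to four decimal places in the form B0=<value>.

B0=150.5958

d₁ = [ln(V₀/D) + (r + σ²/2)T] / (σ√T)
   = [ln(536.2010/178.3469) + (0.0594 + 0.5·0.2946²)·2.8221] / (0.2946·√2.8221)
   = [1.100779 + 0.290097] / 0.494902 = 2.810407
d₂ = d₁ − σ√T = 2.810407 − 0.494902 = 2.315505
N(d₁) = 0.997526,  N(d₂) = 0.989707,  e^(−rT) = 0.845664
E₀ = V₀·N(d₁) − D·e^(−rT)·N(d₂)
   = 536.2010·0.997526 − 178.3469·0.845664·0.989707 = 385.605206
B₀ = V₀ − E₀ = 536.2010 − 385.605206 = 150.595794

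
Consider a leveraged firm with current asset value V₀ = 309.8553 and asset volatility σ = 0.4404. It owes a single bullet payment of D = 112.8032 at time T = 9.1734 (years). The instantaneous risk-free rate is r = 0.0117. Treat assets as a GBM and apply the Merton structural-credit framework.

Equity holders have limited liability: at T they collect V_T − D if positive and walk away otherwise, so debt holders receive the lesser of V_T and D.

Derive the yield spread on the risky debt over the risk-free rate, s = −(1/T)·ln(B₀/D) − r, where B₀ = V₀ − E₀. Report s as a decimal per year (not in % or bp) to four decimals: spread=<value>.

d₁ = [ln(V₀/D) + (r + σ²/2)T] / (σ√T)
   = [ln(309.8553/112.8032) + (0.0117 + 0.5·0.4404²)·9.1734] / (0.4404·√9.1734)
   = [1.010461 + 0.996929] / 1.333867 = 1.504940
d₂ = d₁ − σ√T = 1.504940 − 1.333867 = 0.171073
N(d₁) = 0.933830,  N(d₂) = 0.567917,  e^(−rT) = 0.898230
E₀ = V₀·N(d₁) − D·e^(−rT)·N(d₂)
   = 309.8553·0.933830 − 112.8032·0.898230·0.567917 = 231.809066
B₀ = V₀ − E₀ = 309.8553 − 231.809066 = 78.046234
spread = −(1/T)·ln(B₀/D) − r = −(1/9.1734)·ln(78.046234/112.8032) − 0.0117 = 0.02845341

spread=0.0285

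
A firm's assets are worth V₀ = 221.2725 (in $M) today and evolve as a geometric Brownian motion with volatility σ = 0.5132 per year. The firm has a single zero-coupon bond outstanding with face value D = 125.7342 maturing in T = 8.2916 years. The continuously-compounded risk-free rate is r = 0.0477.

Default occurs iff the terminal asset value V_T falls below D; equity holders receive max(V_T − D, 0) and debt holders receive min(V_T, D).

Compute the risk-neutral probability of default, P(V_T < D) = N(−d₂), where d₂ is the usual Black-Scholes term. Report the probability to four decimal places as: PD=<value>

d₁ = [ln(V₀/D) + (r + σ²/2)T] / (σ√T)
   = [ln(221.2725/125.7342) + (0.0477 + 0.5·0.5132²)·8.2916] / (0.5132·√8.2916)
   = [0.565225 + 1.487406] / 1.477767 = 1.389009
d₂ = d₁ − σ√T = 1.389009 − 1.477767 = -0.088757
risk-neutral PD = N(−d₂) = N(0.088757) = 0.535363

PD=0.5354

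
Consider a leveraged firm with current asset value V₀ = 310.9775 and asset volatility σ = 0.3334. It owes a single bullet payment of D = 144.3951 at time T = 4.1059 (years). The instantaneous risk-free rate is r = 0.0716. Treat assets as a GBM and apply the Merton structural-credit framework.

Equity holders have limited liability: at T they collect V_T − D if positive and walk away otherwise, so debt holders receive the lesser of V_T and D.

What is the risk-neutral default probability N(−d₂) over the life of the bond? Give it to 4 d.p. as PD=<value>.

d₁ = [ln(V₀/D) + (r + σ²/2)T] / (σ√T)
   = [ln(310.9775/144.3951) + (0.0716 + 0.5·0.3334²)·4.1059] / (0.3334·√4.1059)
   = [0.767167 + 0.522179] / 0.675569 = 1.908534
d₂ = d₁ − σ√T = 1.908534 − 0.675569 = 1.232965
risk-neutral PD = N(−d₂) = N(-1.232965) = 0.108794

PD=0.1088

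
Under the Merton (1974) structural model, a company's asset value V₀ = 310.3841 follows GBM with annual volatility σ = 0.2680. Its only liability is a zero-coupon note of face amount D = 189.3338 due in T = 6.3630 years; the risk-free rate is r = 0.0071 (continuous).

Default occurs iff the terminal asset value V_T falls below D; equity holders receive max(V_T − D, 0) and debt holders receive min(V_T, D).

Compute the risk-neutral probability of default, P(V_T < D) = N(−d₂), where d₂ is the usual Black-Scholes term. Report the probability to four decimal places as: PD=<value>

PD=0.3228

d₁ = [ln(V₀/D) + (r + σ²/2)T] / (σ√T)
   = [ln(310.3841/189.3338) + (0.0071 + 0.5·0.2680²)·6.3630] / (0.2680·√6.3630)
   = [0.494299 + 0.273685] / 0.676030 = 1.136022
d₂ = d₁ − σ√T = 1.136022 − 0.676030 = 0.459992
risk-neutral PD = N(−d₂) = N(-0.459992) = 0.322761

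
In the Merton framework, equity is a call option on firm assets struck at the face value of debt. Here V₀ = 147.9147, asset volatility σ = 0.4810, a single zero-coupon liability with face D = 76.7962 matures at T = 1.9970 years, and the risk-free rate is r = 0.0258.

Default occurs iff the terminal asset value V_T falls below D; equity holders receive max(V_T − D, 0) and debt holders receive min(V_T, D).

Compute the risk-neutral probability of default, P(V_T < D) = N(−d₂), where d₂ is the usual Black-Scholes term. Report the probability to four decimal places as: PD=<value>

PD=0.2419

d₁ = [ln(V₀/D) + (r + σ²/2)T] / (σ√T)
   = [ln(147.9147/76.7962) + (0.0258 + 0.5·0.4810²)·1.9970] / (0.4810·√1.9970)
   = [0.655481 + 0.282537] / 0.679726 = 1.379992
d₂ = d₁ − σ√T = 1.379992 − 0.679726 = 0.700266
risk-neutral PD = N(−d₂) = N(-0.700266) = 0.241881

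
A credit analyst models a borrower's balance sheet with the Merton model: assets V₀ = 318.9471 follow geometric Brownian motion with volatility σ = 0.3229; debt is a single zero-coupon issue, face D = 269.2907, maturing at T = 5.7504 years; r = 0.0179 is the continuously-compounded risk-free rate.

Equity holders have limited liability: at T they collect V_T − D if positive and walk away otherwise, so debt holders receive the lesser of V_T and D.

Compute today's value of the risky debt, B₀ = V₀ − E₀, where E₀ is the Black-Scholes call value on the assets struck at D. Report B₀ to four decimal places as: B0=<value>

B0=191.3964

d₁ = [ln(V₀/D) + (r + σ²/2)T] / (σ√T)
   = [ln(318.9471/269.2907) + (0.0179 + 0.5·0.3229²)·5.7504] / (0.3229·√5.7504)
   = [0.169234 + 0.402713] / 0.774314 = 0.738650
d₂ = d₁ − σ√T = 0.738650 − 0.774314 = -0.035664
N(d₁) = 0.769940,  N(d₂) = 0.485775,  e^(−rT) = 0.902188
E₀ = V₀·N(d₁) − D·e^(−rT)·N(d₂)
   = 318.9471·0.769940 − 269.2907·0.902188·0.485775 = 127.550695
B₀ = V₀ − E₀ = 318.9471 − 127.550695 = 191.396405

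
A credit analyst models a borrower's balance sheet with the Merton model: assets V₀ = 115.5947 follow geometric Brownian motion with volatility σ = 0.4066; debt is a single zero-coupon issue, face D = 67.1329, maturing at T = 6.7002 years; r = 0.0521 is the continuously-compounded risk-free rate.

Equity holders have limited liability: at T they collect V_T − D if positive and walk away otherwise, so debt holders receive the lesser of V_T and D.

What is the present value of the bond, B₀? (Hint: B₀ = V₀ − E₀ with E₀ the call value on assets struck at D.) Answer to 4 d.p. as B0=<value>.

B0=39.4396

d₁ = [ln(V₀/D) + (r + σ²/2)T] / (σ√T)
   = [ln(115.5947/67.1329) + (0.0521 + 0.5·0.4066²)·6.7002] / (0.4066·√6.7002)
   = [0.543416 + 0.902931] / 1.052474 = 1.374236
d₂ = d₁ − σ√T = 1.374236 − 1.052474 = 0.321762
N(d₁) = 0.915316,  N(d₂) = 0.626183,  e^(−rT) = 0.705336
E₀ = V₀·N(d₁) − D·e^(−rT)·N(d₂)
   = 115.5947·0.915316 − 67.1329·0.705336·0.626183 = 76.155059
B₀ = V₀ − E₀ = 115.5947 − 76.155059 = 39.439641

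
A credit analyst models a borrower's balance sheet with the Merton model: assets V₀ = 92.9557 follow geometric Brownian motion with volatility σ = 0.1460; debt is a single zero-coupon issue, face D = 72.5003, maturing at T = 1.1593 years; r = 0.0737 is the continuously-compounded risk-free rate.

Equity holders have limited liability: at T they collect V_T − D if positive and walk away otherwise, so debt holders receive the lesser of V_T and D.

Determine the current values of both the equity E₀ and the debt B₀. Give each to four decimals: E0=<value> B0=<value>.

E0=26.4671 B0=66.4886

d₁ = [ln(V₀/D) + (r + σ²/2)T] / (σ√T)
   = [ln(92.9557/72.5003) + (0.0737 + 0.5·0.1460²)·1.1593] / (0.1460·√1.1593)
   = [0.248532 + 0.097796] / 0.157199 = 2.203117
d₂ = d₁ − σ√T = 2.203117 − 0.157199 = 2.045918
N(d₁) = 0.986207,  N(d₂) = 0.979618,  e^(−rT) = 0.918108
E₀ = V₀·N(d₁) − D·e^(−rT)·N(d₂)
   = 92.9557·0.986207 − 72.5003·0.918108·0.979618 = 26.467149
B₀ = V₀ − E₀ = 92.9557 − 26.467149 = 66.488551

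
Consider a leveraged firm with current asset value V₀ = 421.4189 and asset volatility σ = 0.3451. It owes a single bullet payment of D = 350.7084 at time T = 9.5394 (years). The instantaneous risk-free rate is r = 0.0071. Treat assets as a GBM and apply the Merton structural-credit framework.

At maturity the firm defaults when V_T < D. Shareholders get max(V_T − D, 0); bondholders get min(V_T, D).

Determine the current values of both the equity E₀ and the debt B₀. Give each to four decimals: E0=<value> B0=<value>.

d₁ = [ln(V₀/D) + (r + σ²/2)T] / (σ√T)
   = [ln(421.4189/350.7084) + (0.0071 + 0.5·0.3451²)·9.5394] / (0.3451·√9.5394)
   = [0.183672 + 0.635772] / 1.065873 = 0.768801
d₂ = d₁ − σ√T = 0.768801 − 1.065873 = -0.297072
N(d₁) = 0.778994,  N(d₂) = 0.383206,  e^(−rT) = 0.934513
E₀ = V₀·N(d₁) − D·e^(−rT)·N(d₂)
   = 421.4189·0.778994 − 350.7084·0.934513·0.383206 = 202.690461
B₀ = V₀ − E₀ = 421.4189 − 202.690461 = 218.728439

E0=202.6905 B0=218.7284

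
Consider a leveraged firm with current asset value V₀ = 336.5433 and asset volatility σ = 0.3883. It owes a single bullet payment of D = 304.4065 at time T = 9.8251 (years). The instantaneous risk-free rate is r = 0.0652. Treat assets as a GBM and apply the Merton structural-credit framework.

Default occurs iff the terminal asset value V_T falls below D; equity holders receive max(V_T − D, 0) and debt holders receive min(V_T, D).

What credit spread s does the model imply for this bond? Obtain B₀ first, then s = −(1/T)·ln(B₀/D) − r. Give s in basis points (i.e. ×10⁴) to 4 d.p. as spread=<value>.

d₁ = [ln(V₀/D) + (r + σ²/2)T] / (σ√T)
   = [ln(336.5433/304.4065) + (0.0652 + 0.5·0.3883²)·9.8251] / (0.3883·√9.8251)
   = [0.100363 + 1.381296] / 1.217127 = 1.217341
d₂ = d₁ − σ√T = 1.217341 − 1.217127 = 0.000214
N(d₁) = 0.888263,  N(d₂) = 0.500085,  e^(−rT) = 0.526978
E₀ = V₀·N(d₁) − D·e^(−rT)·N(d₂)
   = 336.5433·0.888263 − 304.4065·0.526978·0.500085 = 218.717418
B₀ = V₀ − E₀ = 336.5433 − 218.717418 = 117.825882
spread = −(1/T)·ln(B₀/D) − r = −(1/9.8251)·ln(117.825882/304.4065) − 0.0652 = 0.03140523
in basis points: 0.03140523 × 10⁴ = 314.0523 bp

spread=314.0523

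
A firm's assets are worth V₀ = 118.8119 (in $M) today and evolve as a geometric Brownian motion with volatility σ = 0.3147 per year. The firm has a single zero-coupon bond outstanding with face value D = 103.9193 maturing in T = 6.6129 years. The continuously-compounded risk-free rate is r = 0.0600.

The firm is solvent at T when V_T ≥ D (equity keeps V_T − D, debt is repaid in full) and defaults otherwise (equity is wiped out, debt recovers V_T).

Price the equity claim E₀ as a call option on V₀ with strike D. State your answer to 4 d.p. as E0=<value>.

d₁ = [ln(V₀/D) + (r + σ²/2)T] / (σ√T)
   = [ln(118.8119/103.9193) + (0.0600 + 0.5·0.3147²)·6.6129] / (0.3147·√6.6129)
   = [0.133927 + 0.724232] / 0.809269 = 1.060413
d₂ = d₁ − σ√T = 1.060413 − 0.809269 = 0.251144
N(d₁) = 0.855522,  N(d₂) = 0.599149,  e^(−rT) = 0.672486
E₀ = V₀·N(d₁) − D·e^(−rT)·N(d₂)
   = 118.8119·0.855522 − 103.9193·0.672486·0.599149 = 59.775075

E0=59.7751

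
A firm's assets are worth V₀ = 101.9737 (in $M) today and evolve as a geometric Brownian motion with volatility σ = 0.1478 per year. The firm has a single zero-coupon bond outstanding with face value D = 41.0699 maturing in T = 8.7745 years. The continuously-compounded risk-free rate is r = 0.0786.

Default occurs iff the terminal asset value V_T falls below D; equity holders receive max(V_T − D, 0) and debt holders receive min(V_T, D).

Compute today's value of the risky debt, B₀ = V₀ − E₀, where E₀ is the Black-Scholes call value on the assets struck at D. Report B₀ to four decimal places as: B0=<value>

B0=20.6057

d₁ = [ln(V₀/D) + (r + σ²/2)T] / (σ√T)
   = [ln(101.9737/41.0699) + (0.0786 + 0.5·0.1478²)·8.7745] / (0.1478·√8.7745)
   = [0.909439 + 0.785514] / 0.437810 = 3.871438
d₂ = d₁ − σ√T = 3.871438 − 0.437810 = 3.433628
N(d₁) = 0.999946,  N(d₂) = 0.999702,  e^(−rT) = 0.501739
E₀ = V₀·N(d₁) − D·e^(−rT)·N(d₂)
   = 101.9737·0.999946 − 41.0699·0.501739·0.999702 = 81.367959
B₀ = V₀ − E₀ = 101.9737 − 81.367959 = 20.605741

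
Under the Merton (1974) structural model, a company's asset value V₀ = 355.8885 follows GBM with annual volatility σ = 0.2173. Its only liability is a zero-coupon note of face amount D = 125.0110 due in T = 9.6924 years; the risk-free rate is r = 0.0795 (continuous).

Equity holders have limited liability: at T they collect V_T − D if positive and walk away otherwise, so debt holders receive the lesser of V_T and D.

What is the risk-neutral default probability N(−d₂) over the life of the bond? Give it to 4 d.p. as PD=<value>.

d₁ = [ln(V₀/D) + (r + σ²/2)T] / (σ√T)
   = [ln(355.8885/125.0110) + (0.0795 + 0.5·0.2173²)·9.6924] / (0.2173·√9.6924)
   = [1.046216 + 0.999380] / 0.676512 = 3.023740
d₂ = d₁ − σ√T = 3.023740 − 0.676512 = 2.347228
risk-neutral PD = N(−d₂) = N(-2.347228) = 0.009457

PD=0.0095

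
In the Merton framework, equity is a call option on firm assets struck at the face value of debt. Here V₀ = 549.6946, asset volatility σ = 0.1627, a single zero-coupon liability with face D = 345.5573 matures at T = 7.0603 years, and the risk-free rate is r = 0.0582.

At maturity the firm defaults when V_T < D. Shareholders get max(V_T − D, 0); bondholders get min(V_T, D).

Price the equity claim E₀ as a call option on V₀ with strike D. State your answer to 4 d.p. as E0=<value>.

E0=321.7720

d₁ = [ln(V₀/D) + (r + σ²/2)T] / (σ√T)
   = [ln(549.6946/345.5573) + (0.0582 + 0.5·0.1627²)·7.0603] / (0.1627·√7.0603)
   = [0.464204 + 0.504357] / 0.432314 = 2.240413
d₂ = d₁ − σ√T = 2.240413 − 0.432314 = 1.808099
N(d₁) = 0.987468,  N(d₂) = 0.964704,  e^(−rT) = 0.663047
E₀ = V₀·N(d₁) − D·e^(−rT)·N(d₂)
   = 549.6946·0.987468 − 345.5573·0.663047·0.964704 = 321.772014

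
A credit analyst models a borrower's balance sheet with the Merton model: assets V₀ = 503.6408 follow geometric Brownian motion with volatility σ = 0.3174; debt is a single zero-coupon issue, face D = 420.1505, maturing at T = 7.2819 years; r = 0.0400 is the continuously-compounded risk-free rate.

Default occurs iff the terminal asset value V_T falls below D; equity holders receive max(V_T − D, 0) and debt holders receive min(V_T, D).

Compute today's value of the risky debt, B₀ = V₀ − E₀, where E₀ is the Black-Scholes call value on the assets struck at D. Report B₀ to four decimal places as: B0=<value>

d₁ = [ln(V₀/D) + (r + σ²/2)T] / (σ√T)
   = [ln(503.6408/420.1505) + (0.0400 + 0.5·0.3174²)·7.2819] / (0.3174·√7.2819)
   = [0.181250 + 0.658075] / 0.856504 = 0.979944
d₂ = d₁ − σ√T = 0.979944 − 0.856504 = 0.123440
N(d₁) = 0.836443,  N(d₂) = 0.549121,  e^(−rT) = 0.747309
E₀ = V₀·N(d₁) − D·e^(−rT)·N(d₂)
   = 503.6408·0.836443 − 420.1505·0.747309·0.549121 = 248.852622
B₀ = V₀ − E₀ = 503.6408 − 248.852622 = 254.788178

B0=254.7882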